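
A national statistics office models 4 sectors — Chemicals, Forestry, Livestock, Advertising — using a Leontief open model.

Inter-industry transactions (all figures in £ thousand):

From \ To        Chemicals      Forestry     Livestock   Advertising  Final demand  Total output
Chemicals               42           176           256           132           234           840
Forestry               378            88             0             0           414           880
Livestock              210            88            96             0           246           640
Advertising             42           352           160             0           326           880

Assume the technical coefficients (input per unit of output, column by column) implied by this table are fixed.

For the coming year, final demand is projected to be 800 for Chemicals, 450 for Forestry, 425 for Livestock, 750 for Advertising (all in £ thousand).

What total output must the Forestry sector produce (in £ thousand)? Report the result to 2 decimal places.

Technical coefficients a_ij = z_ij / X_j:
  a_11 = 42/840 = 0.05, a_21 = 378/840 = 0.45, a_31 = 210/840 = 0.25, a_41 = 42/840 = 0.05
  a_12 = 176/880 = 0.20, a_22 = 88/880 = 0.10, a_32 = 88/880 = 0.10, a_42 = 352/880 = 0.40
  a_13 = 256/640 = 0.40, a_23 = 0/640 = 0.00, a_33 = 96/640 = 0.15, a_43 = 160/640 = 0.25
  a_14 = 132/880 = 0.15, a_24 = 0/880 = 0.00, a_34 = 0/880 = 0.00, a_44 = 0/880 = 0.00
I − A =
  [   0.95    -0.20    -0.40    -0.15]
  [  -0.45     0.90     0.00     0.00]
  [  -0.25    -0.10     0.85     0.00]
  [  -0.05    -0.40    -0.25     1.00]
Compute the cofactors C_ij = (−1)^(i+j)·(3×3 minor ij) of I−A; the adjugate is their transpose:
adj(I−A) = Cᵀ =
  [ 0.765000   0.264750   0.393750   0.114750]
  [ 0.382500   0.691750   0.196875   0.057375]
  [ 0.270000   0.159250   0.731250   0.040500]
  [ 0.258750   0.329750   0.281250   0.542250]
det(I−A) = Σ_j (I−A)_1j·C_1j = (0.95)(0.765000) + (-0.20)(0.382500) + (-0.40)(0.270000) + (-0.15)(0.258750) = 0.5034375
(I − A)⁻¹ = adj(I−A) / det(I−A) ≈
  [   1.5196     0.5259     0.7821     0.2279]
  [   0.7598     1.3741     0.3911     0.1140]
  [   0.5363     0.3163     1.4525     0.0804]
  [   0.5140     0.6550     0.5587     1.0771]
x = (I − A)⁻¹ d = adj(I−A)·d / det(I−A), with det(I−A) = 0.5034375:
  x_1 = (0.765000·800 + 0.264750·450 + 0.393750·425 + 0.114750·750) / 0.5034375 = 984.54375 / 0.5034375 ≈ 1955.64
  x_2 = (0.382500·800 + 0.691750·450 + 0.196875·425 + 0.057375·750) / 0.5034375 = 743.990625 / 0.5034375 ≈ 1477.82
  x_3 = (0.270000·800 + 0.159250·450 + 0.731250·425 + 0.040500·750) / 0.5034375 = 628.81875 / 0.5034375 ≈ 1249.05
  x_4 = (0.258750·800 + 0.329750·450 + 0.281250·425 + 0.542250·750) / 0.5034375 = 881.60625 / 0.5034375 ≈ 1751.17

x_2 = 1477.82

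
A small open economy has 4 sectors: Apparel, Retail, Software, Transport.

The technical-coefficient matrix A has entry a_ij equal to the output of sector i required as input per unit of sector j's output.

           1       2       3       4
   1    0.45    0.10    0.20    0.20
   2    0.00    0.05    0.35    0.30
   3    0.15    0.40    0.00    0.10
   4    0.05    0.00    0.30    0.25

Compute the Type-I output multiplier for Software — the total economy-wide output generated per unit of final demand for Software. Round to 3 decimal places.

m_3 = 3.884

I − A =
  [   0.55    -0.10    -0.20    -0.20]
  [   0.00     0.95    -0.35    -0.30]
  [  -0.15    -0.40     1.00    -0.10]
  [  -0.05     0.00    -0.30     0.75]
Compute the cofactors C_ij = (−1)^(i+j)·(3×3 minor ij) of I−A; the adjugate is their transpose:
adj(I−A) = Cᵀ =
  [ 0.543000   0.156000   0.234750   0.238500]
  [ 0.069625   0.353500   0.193375   0.185750]
  [ 0.117625   0.172750   0.380875   0.151250]
  [ 0.083250   0.079500   0.168000   0.411750]
det(I−A) = Σ_j (I−A)_1j·C_1j = (0.55)(0.543000) + (-0.10)(0.069625) + (-0.20)(0.117625) + (-0.20)(0.083250) = 0.2515125
(I − A)⁻¹ = adj(I−A) / det(I−A) ≈
  [   2.1589     0.6202     0.9334     0.9483]
  [   0.2768     1.4055     0.7688     0.7385]
  [   0.4677     0.6868     1.5143     0.6014]
  [   0.3310     0.3161     0.6680     1.6371]
The output multiplier for sector j is the column-j sum of the Leontief inverse (I − A)⁻¹ = adj(I−A) / det(I−A).
Column 3 of adj(I−A): (0.234750, 0.193375, 0.380875, 0.168000); det(I−A) = 0.2515125.
m_3 = (0.234750 + 0.193375 + 0.380875 + 0.168000) / 0.2515125 = 0.977 / 0.2515125 ≈ 3.884.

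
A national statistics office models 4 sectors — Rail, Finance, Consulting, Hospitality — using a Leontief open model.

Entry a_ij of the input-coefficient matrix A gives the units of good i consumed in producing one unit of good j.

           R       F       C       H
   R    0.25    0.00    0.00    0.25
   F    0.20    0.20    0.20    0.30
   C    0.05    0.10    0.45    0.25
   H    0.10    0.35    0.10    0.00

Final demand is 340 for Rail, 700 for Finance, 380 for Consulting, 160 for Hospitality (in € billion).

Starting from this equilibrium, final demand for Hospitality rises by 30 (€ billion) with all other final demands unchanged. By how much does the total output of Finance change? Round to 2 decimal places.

I − A =
  [   0.75     0.00     0.00    -0.25]
  [  -0.20     0.80    -0.20    -0.30]
  [  -0.05    -0.10     0.55    -0.25]
  [  -0.10    -0.35    -0.10     1.00]
Compute the cofactors C_ij = (−1)^(i+j)·(3×3 minor ij) of I−A; the adjugate is their transpose:
adj(I−A) = Cᵀ =
  [ 0.321750   0.050625   0.037500   0.105000]
  [ 0.138000   0.378750   0.172500   0.191250]
  [ 0.095250   0.142500   0.483750   0.187500]
  [ 0.090000   0.151875   0.112500   0.315000]
det(I−A) = Σ_j (I−A)_1j·C_1j = (0.75)(0.321750) + (0.00)(0.138000) + (0.00)(0.095250) + (-0.25)(0.090000) = 0.2188125
(I − A)⁻¹ = adj(I−A) / det(I−A) ≈
  [   1.4704     0.2314     0.1714     0.4799]
  [   0.6307     1.7309     0.7883     0.8740]
  [   0.4353     0.6512     2.2108     0.8569]
  [   0.4113     0.6941     0.5141     1.4396]
Δx = (I − A)⁻¹ Δd with Δd having +30 in the Hospitality component and 0 elsewhere.
So Δx_F = L_FH · (+30), where L_FH = adj(I−A)_FH / det(I−A) = 0.191250 / 0.2188125.
Δx_F = 0.191250 × (+30) / 0.2188125 = 5.7375 / 0.2188125 ≈ 26.22.

Δx_F = 26.22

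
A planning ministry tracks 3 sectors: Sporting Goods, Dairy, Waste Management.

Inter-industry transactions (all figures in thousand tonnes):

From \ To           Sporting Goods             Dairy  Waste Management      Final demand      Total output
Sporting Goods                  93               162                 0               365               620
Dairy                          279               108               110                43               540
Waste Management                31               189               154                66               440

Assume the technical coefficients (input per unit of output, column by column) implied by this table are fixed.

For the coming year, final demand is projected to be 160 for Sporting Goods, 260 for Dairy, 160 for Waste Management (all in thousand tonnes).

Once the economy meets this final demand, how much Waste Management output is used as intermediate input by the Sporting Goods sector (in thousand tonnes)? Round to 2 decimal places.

z_31 = 23.88

Technical coefficients a_ij = z_ij / X_j:
  a_11 = 93/620 = 0.15, a_21 = 279/620 = 0.45, a_31 = 31/620 = 0.05
  a_12 = 162/540 = 0.30, a_22 = 108/540 = 0.20, a_32 = 189/540 = 0.35
  a_13 = 0/440 = 0.00, a_23 = 110/440 = 0.25, a_33 = 154/440 = 0.35
I − A =
  [   0.85    -0.30     0.00]
  [  -0.45     0.80    -0.25]
  [  -0.05    -0.35     0.65]
Cofactors of I−A, C_ij = (−1)^(i+j)·(minor ij) (rows/columns in the sector order above):
  C_11 = (0.80)(0.65) − (-0.25)(-0.35) = 0.4325
  C_12 = −[(-0.45)(0.65) − (-0.25)(-0.05)] = 0.3050
  C_13 = (-0.45)(-0.35) − (0.80)(-0.05) = 0.1975
  C_21 = −[(-0.30)(0.65) − (0.00)(-0.35)] = 0.1950
  C_22 = (0.85)(0.65) − (0.00)(-0.05) = 0.5525
  C_23 = −[(0.85)(-0.35) − (-0.30)(-0.05)] = 0.3125
  C_31 = (-0.30)(-0.25) − (0.00)(0.80) = 0.0750
  C_32 = −[(0.85)(-0.25) − (0.00)(-0.45)] = 0.2125
  C_33 = (0.85)(0.80) − (-0.30)(-0.45) = 0.5450
det(I−A) = Σ_j (I−A)_1j·C_1j = (0.85)(0.4325) + (-0.30)(0.3050) + (0.00)(0.1975) = 0.276125
adj(I−A) = Cᵀ =
  [ 0.4325   0.1950   0.0750]
  [ 0.3050   0.5525   0.2125]
  [ 0.1975   0.3125   0.5450]
(I − A)⁻¹ = adj(I−A) / det(I−A) ≈
  [   1.5663     0.7062     0.2716]
  [   1.1046     2.0009     0.7696]
  [   0.7153     1.1317     1.9737]
First solve x = (I − A)⁻¹ d = adj(I−A)·d / det(I−A); in particular x_1 = (0.4325·160 + 0.1950·260 + 0.0750·160) / 0.276125 = 131.90 / 0.276125 ≈ 477.6822.
Intermediate flow from 3 to 1: z_31 = a_31 · x_1 = 0.05 × 131.90 / 0.276125 = 6.595 / 0.276125 ≈ 23.88.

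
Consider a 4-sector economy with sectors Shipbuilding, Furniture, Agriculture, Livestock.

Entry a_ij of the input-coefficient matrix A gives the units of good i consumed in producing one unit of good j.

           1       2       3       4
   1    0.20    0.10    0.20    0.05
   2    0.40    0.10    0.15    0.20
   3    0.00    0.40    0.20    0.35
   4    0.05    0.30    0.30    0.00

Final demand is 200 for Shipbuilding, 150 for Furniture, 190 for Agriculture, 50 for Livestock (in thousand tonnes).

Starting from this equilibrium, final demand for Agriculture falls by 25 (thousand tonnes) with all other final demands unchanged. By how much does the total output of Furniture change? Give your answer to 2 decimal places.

I − A =
  [   0.80    -0.10    -0.20    -0.05]
  [  -0.40     0.90    -0.15    -0.20]
  [   0.00    -0.40     0.80    -0.35]
  [  -0.05    -0.30    -0.30     1.00]
Compute the cofactors C_ij = (−1)^(i+j)·(3×3 minor ij) of I−A; the adjugate is their transpose:
adj(I−A) = Cᵀ =
  [ 0.477750   0.188500   0.204750   0.133250]
  [ 0.288625   0.550500   0.255625   0.214000]
  [ 0.221750   0.404750   0.622750   0.310000]
  [ 0.177000   0.296000   0.273750   0.464000]
det(I−A) = Σ_j (I−A)_1j·C_1j = (0.80)(0.477750) + (-0.10)(0.288625) + (-0.20)(0.221750) + (-0.05)(0.177000) = 0.3001375
(I − A)⁻¹ = adj(I−A) / det(I−A) ≈
  [   1.5918     0.6280     0.6822     0.4440]
  [   0.9616     1.8342     0.8517     0.7130]
  [   0.7388     1.3485     2.0749     1.0329]
  [   0.5897     0.9862     0.9121     1.5460]
Δx = (I − A)⁻¹ Δd with Δd having -25 in the Agriculture component and 0 elsewhere.
So Δx_2 = L_23 · (-25), where L_23 = adj(I−A)_23 / det(I−A) = 0.255625 / 0.3001375.
Δx_2 = 0.255625 × (-25) / 0.3001375 = -6.390625 / 0.3001375 ≈ -21.29.

Δx_2 = -21.29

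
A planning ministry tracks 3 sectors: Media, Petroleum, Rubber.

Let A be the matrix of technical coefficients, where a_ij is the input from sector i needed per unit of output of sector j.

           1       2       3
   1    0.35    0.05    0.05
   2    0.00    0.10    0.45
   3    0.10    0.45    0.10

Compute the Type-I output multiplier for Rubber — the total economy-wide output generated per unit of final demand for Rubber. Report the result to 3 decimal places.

I − A =
  [   0.65    -0.05    -0.05]
  [   0.00     0.90    -0.45]
  [  -0.10    -0.45     0.90]
Cofactors of I−A, C_ij = (−1)^(i+j)·(minor ij) (rows/columns in the sector order above):
  C_11 = (0.90)(0.90) − (-0.45)(-0.45) = 0.6075
  C_12 = −[(0.00)(0.90) − (-0.45)(-0.10)] = 0.0450
  C_13 = (0.00)(-0.45) − (0.90)(-0.10) = 0.0900
  C_21 = −[(-0.05)(0.90) − (-0.05)(-0.45)] = 0.0675
  C_22 = (0.65)(0.90) − (-0.05)(-0.10) = 0.5800
  C_23 = −[(0.65)(-0.45) − (-0.05)(-0.10)] = 0.2975
  C_31 = (-0.05)(-0.45) − (-0.05)(0.90) = 0.0675
  C_32 = −[(0.65)(-0.45) − (-0.05)(0.00)] = 0.2925
  C_33 = (0.65)(0.90) − (-0.05)(0.00) = 0.5850
det(I−A) = Σ_j (I−A)_1j·C_1j = (0.65)(0.6075) + (-0.05)(0.0450) + (-0.05)(0.0900) = 0.388125
adj(I−A) = Cᵀ =
  [ 0.6075   0.0675   0.0675]
  [ 0.0450   0.5800   0.2925]
  [ 0.0900   0.2975   0.5850]
(I − A)⁻¹ = adj(I−A) / det(I−A) ≈
  [   1.5652     0.1739     0.1739]
  [   0.1159     1.4944     0.7536]
  [   0.2319     0.7665     1.5072]
The output multiplier for sector j is the column-j sum of the Leontief inverse (I − A)⁻¹ = adj(I−A) / det(I−A).
Column 3 of adj(I−A): (0.0675, 0.2925, 0.5850); det(I−A) = 0.388125.
m_3 = (0.0675 + 0.2925 + 0.5850) / 0.388125 = 0.945 / 0.388125 ≈ 2.435.

m_3 = 2.435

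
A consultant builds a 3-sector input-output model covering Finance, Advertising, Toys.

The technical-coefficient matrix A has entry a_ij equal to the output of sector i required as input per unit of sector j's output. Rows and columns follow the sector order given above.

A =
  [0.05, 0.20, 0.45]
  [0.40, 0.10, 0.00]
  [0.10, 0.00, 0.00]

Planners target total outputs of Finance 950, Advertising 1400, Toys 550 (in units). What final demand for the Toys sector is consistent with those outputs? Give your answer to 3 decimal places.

d_T = 455.000

I − A =
  [   0.95    -0.20    -0.45]
  [  -0.40     0.90     0.00]
  [  -0.10     0.00     1.00]
d = (I − A) x:
  d_F = (+0.95)·950 + (-0.20)·1400 + (-0.45)·550 = 375.000
  d_A = (-0.40)·950 + (+0.90)·1400 + (+0.00)·550 = 880.000
  d_T = (-0.10)·950 + (+0.00)·1400 + (+1.00)·550 = 455.000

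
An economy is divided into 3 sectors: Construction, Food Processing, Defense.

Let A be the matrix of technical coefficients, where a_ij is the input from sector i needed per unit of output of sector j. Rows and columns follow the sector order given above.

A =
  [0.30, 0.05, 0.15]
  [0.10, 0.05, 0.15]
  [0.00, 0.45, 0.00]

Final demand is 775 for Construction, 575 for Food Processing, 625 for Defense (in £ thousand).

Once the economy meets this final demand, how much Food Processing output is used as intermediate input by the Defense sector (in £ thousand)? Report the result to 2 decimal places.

I − A =
  [   0.70    -0.05    -0.15]
  [  -0.10     0.95    -0.15]
  [   0.00    -0.45     1.00]
Cofactors of I−A, C_ij = (−1)^(i+j)·(minor ij) (rows/columns in the sector order above):
  C_11 = (0.95)(1.00) − (-0.15)(-0.45) = 0.8825
  C_12 = −[(-0.10)(1.00) − (-0.15)(0.00)] = 0.1000
  C_13 = (-0.10)(-0.45) − (0.95)(0.00) = 0.0450
  C_21 = −[(-0.05)(1.00) − (-0.15)(-0.45)] = 0.1175
  C_22 = (0.70)(1.00) − (-0.15)(0.00) = 0.7000
  C_23 = −[(0.70)(-0.45) − (-0.05)(0.00)] = 0.3150
  C_31 = (-0.05)(-0.15) − (-0.15)(0.95) = 0.1500
  C_32 = −[(0.70)(-0.15) − (-0.15)(-0.10)] = 0.1200
  C_33 = (0.70)(0.95) − (-0.05)(-0.10) = 0.6600
det(I−A) = Σ_j (I−A)_1j·C_1j = (0.70)(0.8825) + (-0.05)(0.1000) + (-0.15)(0.0450) = 0.6060
adj(I−A) = Cᵀ =
  [ 0.8825   0.1175   0.1500]
  [ 0.1000   0.7000   0.1200]
  [ 0.0450   0.3150   0.6600]
(I − A)⁻¹ = adj(I−A) / det(I−A) ≈
  [   1.4563     0.1939     0.2475]
  [   0.1650     1.1551     0.1980]
  [   0.0743     0.5198     1.0891]
First solve x = (I − A)⁻¹ d = adj(I−A)·d / det(I−A); in particular x_3 = (0.0450·775 + 0.3150·575 + 0.6600·625) / 0.6060 = 628.50 / 0.6060 ≈ 1037.1287.
Intermediate flow from 2 to 3: z_23 = a_23 · x_3 = 0.15 × 628.50 / 0.6060 = 94.275 / 0.6060 ≈ 155.57.

z_23 = 155.57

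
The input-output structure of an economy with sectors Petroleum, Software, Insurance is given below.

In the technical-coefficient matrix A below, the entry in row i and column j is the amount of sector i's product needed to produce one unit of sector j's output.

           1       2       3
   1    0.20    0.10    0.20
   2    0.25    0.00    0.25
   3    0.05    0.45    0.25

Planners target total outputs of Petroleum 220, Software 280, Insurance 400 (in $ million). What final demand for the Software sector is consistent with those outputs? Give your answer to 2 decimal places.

d_2 = 125.00

I − A =
  [   0.80    -0.10    -0.20]
  [  -0.25     1.00    -0.25]
  [  -0.05    -0.45     0.75]
d = (I − A) x:
  d_1 = (+0.80)·220 + (-0.10)·280 + (-0.20)·400 = 68.00
  d_2 = (-0.25)·220 + (+1.00)·280 + (-0.25)·400 = 125.00
  d_3 = (-0.05)·220 + (-0.45)·280 + (+0.75)·400 = 163.00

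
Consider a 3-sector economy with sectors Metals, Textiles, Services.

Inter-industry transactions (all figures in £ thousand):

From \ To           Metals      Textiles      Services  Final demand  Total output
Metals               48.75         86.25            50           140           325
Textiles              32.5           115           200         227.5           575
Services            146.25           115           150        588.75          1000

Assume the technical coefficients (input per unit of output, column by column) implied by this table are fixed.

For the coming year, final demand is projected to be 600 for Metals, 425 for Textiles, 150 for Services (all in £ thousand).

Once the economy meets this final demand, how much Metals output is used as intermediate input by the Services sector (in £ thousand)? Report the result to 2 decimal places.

z_MS = 42.98

Technical coefficients a_ij = z_ij / X_j:
  a_MM = 48.75/325 = 0.15, a_TM = 32.5/325 = 0.10, a_SM = 146.25/325 = 0.45
  a_MT = 86.25/575 = 0.15, a_TT = 115/575 = 0.20, a_ST = 115/575 = 0.20
  a_MS = 50/1000 = 0.05, a_TS = 200/1000 = 0.20, a_SS = 150/1000 = 0.15
I − A =
  [   0.85    -0.15    -0.05]
  [  -0.10     0.80    -0.20]
  [  -0.45    -0.20     0.85]
Cofactors of I−A, C_ij = (−1)^(i+j)·(minor ij) (rows/columns in the sector order above):
  C_11 = (0.80)(0.85) − (-0.20)(-0.20) = 0.6400
  C_12 = −[(-0.10)(0.85) − (-0.20)(-0.45)] = 0.1750
  C_13 = (-0.10)(-0.20) − (0.80)(-0.45) = 0.3800
  C_21 = −[(-0.15)(0.85) − (-0.05)(-0.20)] = 0.1375
  C_22 = (0.85)(0.85) − (-0.05)(-0.45) = 0.7000
  C_23 = −[(0.85)(-0.20) − (-0.15)(-0.45)] = 0.2375
  C_31 = (-0.15)(-0.20) − (-0.05)(0.80) = 0.0700
  C_32 = −[(0.85)(-0.20) − (-0.05)(-0.10)] = 0.1750
  C_33 = (0.85)(0.80) − (-0.15)(-0.10) = 0.6650
det(I−A) = Σ_j (I−A)_1j·C_1j = (0.85)(0.6400) + (-0.15)(0.1750) + (-0.05)(0.3800) = 0.49875
adj(I−A) = Cᵀ =
  [ 0.6400   0.1375   0.0700]
  [ 0.1750   0.7000   0.1750]
  [ 0.3800   0.2375   0.6650]
(I − A)⁻¹ = adj(I−A) / det(I−A) ≈
  [   1.2832     0.2757     0.1404]
  [   0.3509     1.4035     0.3509]
  [   0.7619     0.4762     1.3333]
First solve x = (I − A)⁻¹ d = adj(I−A)·d / det(I−A); in particular x_S = (0.3800·600 + 0.2375·425 + 0.6650·150) / 0.49875 = 428.6875 / 0.49875 ≈ 859.5238.
Intermediate flow from M to S: z_MS = a_MS · x_S = 0.05 × 428.6875 / 0.49875 = 21.434375 / 0.49875 ≈ 42.98.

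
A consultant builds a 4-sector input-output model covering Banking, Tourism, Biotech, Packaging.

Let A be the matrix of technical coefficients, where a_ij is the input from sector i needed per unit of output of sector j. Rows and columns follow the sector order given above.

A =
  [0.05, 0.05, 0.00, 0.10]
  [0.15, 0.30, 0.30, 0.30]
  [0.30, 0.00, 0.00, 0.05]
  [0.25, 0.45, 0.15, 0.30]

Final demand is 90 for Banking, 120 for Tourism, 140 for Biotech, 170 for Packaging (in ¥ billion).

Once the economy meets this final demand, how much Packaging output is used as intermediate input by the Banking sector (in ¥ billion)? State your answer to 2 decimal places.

z_41 = 53.43

I − A =
  [   0.95    -0.05     0.00    -0.10]
  [  -0.15     0.70    -0.30    -0.30]
  [  -0.30     0.00     1.00    -0.05]
  [  -0.25    -0.45    -0.15     0.70]
Compute the cofactors C_ij = (−1)^(i+j)·(3×3 minor ij) of I−A; the adjugate is their transpose:
adj(I−A) = Cᵀ =
  [ 0.343000   0.079625   0.036750   0.085750]
  [ 0.259125   0.628375   0.237000   0.323250]
  [ 0.118625   0.046000   0.304000   0.058375]
  [ 0.314500   0.442250   0.230625   0.653000]
det(I−A) = Σ_j (I−A)_1j·C_1j = (0.95)(0.343000) + (-0.05)(0.259125) + (0.00)(0.118625) + (-0.10)(0.314500) = 0.28144375
(I − A)⁻¹ = adj(I−A) / det(I−A) ≈
  [   1.2187     0.2829     0.1306     0.3047]
  [   0.9207     2.2327     0.8421     1.1485]
  [   0.4215     0.1634     1.0801     0.2074]
  [   1.1175     1.5714     0.8194     2.3202]
First solve x = (I − A)⁻¹ d = adj(I−A)·d / det(I−A); in particular x_1 = (0.343000·90 + 0.079625·120 + 0.036750·140 + 0.085750·170) / 0.28144375 = 60.1475 / 0.28144375 ≈ 213.7106.
Intermediate flow from 4 to 1: z_41 = a_41 · x_1 = 0.25 × 60.1475 / 0.28144375 = 15.036875 / 0.28144375 ≈ 53.43.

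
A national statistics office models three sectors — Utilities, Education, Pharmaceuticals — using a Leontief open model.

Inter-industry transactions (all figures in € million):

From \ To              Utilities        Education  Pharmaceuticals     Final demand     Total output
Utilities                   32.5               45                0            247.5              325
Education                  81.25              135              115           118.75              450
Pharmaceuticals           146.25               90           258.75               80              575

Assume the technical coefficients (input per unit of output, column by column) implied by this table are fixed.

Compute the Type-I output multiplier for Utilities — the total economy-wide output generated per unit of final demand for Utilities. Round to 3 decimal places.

m_U = 3.258

Technical coefficients a_ij = z_ij / X_j:
  a_UU = 32.5/325 = 0.10, a_EU = 81.25/325 = 0.25, a_PU = 146.25/325 = 0.45
  a_UE = 45/450 = 0.10, a_EE = 135/450 = 0.30, a_PE = 90/450 = 0.20
  a_UP = 0/575 = 0.00, a_EP = 115/575 = 0.20, a_PP = 258.75/575 = 0.45
I − A =
  [   0.90    -0.10     0.00]
  [  -0.25     0.70    -0.20]
  [  -0.45    -0.20     0.55]
Cofactors of I−A, C_ij = (−1)^(i+j)·(minor ij) (rows/columns in the sector order above):
  C_11 = (0.70)(0.55) − (-0.20)(-0.20) = 0.3450
  C_12 = −[(-0.25)(0.55) − (-0.20)(-0.45)] = 0.2275
  C_13 = (-0.25)(-0.20) − (0.70)(-0.45) = 0.3650
  C_21 = −[(-0.10)(0.55) − (0.00)(-0.20)] = 0.0550
  C_22 = (0.90)(0.55) − (0.00)(-0.45) = 0.4950
  C_23 = −[(0.90)(-0.20) − (-0.10)(-0.45)] = 0.2250
  C_31 = (-0.10)(-0.20) − (0.00)(0.70) = 0.0200
  C_32 = −[(0.90)(-0.20) − (0.00)(-0.25)] = 0.1800
  C_33 = (0.90)(0.70) − (-0.10)(-0.25) = 0.6050
det(I−A) = Σ_j (I−A)_1j·C_1j = (0.90)(0.3450) + (-0.10)(0.2275) + (0.00)(0.3650) = 0.28775
adj(I−A) = Cᵀ =
  [ 0.3450   0.0550   0.0200]
  [ 0.2275   0.4950   0.1800]
  [ 0.3650   0.2250   0.6050]
(I − A)⁻¹ = adj(I−A) / det(I−A) ≈
  [   1.1990     0.1911     0.0695]
  [   0.7906     1.7202     0.6255]
  [   1.2685     0.7819     2.1025]
The output multiplier for sector j is the column-j sum of the Leontief inverse (I − A)⁻¹ = adj(I−A) / det(I−A).
Column U of adj(I−A): (0.3450, 0.2275, 0.3650); det(I−A) = 0.28775.
m_U = (0.3450 + 0.2275 + 0.3650) / 0.28775 = 0.9375 / 0.28775 ≈ 3.258.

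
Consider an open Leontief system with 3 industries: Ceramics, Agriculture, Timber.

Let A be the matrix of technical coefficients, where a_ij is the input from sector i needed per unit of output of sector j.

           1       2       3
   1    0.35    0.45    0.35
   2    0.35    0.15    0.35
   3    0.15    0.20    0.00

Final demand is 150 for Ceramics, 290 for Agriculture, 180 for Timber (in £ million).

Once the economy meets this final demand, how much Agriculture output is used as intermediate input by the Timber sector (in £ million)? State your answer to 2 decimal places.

I − A =
  [   0.65    -0.45    -0.35]
  [  -0.35     0.85    -0.35]
  [  -0.15    -0.20     1.00]
Cofactors of I−A, C_ij = (−1)^(i+j)·(minor ij) (rows/columns in the sector order above):
  C_11 = (0.85)(1.00) − (-0.35)(-0.20) = 0.7800
  C_12 = −[(-0.35)(1.00) − (-0.35)(-0.15)] = 0.4025
  C_13 = (-0.35)(-0.20) − (0.85)(-0.15) = 0.1975
  C_21 = −[(-0.45)(1.00) − (-0.35)(-0.20)] = 0.5200
  C_22 = (0.65)(1.00) − (-0.35)(-0.15) = 0.5975
  C_23 = −[(0.65)(-0.20) − (-0.45)(-0.15)] = 0.1975
  C_31 = (-0.45)(-0.35) − (-0.35)(0.85) = 0.4550
  C_32 = −[(0.65)(-0.35) − (-0.35)(-0.35)] = 0.3500
  C_33 = (0.65)(0.85) − (-0.45)(-0.35) = 0.3950
det(I−A) = Σ_j (I−A)_1j·C_1j = (0.65)(0.7800) + (-0.45)(0.4025) + (-0.35)(0.1975) = 0.25675
adj(I−A) = Cᵀ =
  [ 0.7800   0.5200   0.4550]
  [ 0.4025   0.5975   0.3500]
  [ 0.1975   0.1975   0.3950]
(I − A)⁻¹ = adj(I−A) / det(I−A) ≈
  [   3.0380     2.0253     1.7722]
  [   1.5677     2.3272     1.3632]
  [   0.7692     0.7692     1.5385]
First solve x = (I − A)⁻¹ d = adj(I−A)·d / det(I−A); in particular x_3 = (0.1975·150 + 0.1975·290 + 0.3950·180) / 0.25675 = 158.00 / 0.25675 ≈ 615.3846.
Intermediate flow from 2 to 3: z_23 = a_23 · x_3 = 0.35 × 158.00 / 0.25675 = 55.30 / 0.25675 ≈ 215.38.

z_23 = 215.38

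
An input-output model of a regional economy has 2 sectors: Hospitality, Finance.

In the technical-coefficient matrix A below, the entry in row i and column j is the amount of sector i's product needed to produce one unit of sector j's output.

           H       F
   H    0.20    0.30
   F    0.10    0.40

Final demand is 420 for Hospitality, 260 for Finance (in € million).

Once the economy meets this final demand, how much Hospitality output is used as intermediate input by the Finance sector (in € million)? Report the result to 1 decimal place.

I − A =
  [   0.80    -0.30]
  [  -0.10     0.60]
det(I−A) = (0.80)(0.60) − (-0.30)(-0.10) = 0.4500
adj(I−A) = [[0.60, 0.30], [0.10, 0.80]]
(I − A)⁻¹ = adj(I−A) / det(I−A) ≈
  [   1.3333     0.6667]
  [   0.2222     1.7778]
First solve x = (I − A)⁻¹ d = adj(I−A)·d / det(I−A); in particular x_F = (0.10·420 + 0.80·260) / 0.4500 = 250.00 / 0.4500 ≈ 555.556.
Intermediate flow from H to F: z_HF = a_HF · x_F = 0.30 × 250.00 / 0.4500 = 75.00 / 0.4500 ≈ 166.7.

z_HF = 166.7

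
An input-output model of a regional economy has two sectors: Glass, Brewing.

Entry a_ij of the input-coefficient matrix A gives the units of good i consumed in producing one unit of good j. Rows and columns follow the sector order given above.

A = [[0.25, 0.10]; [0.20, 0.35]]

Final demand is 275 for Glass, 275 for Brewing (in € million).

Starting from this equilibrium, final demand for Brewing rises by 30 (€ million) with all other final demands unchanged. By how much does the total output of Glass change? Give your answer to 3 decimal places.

I − A =
  [   0.75    -0.10]
  [  -0.20     0.65]
det(I−A) = (0.75)(0.65) − (-0.10)(-0.20) = 0.4675
adj(I−A) = [[0.65, 0.10], [0.20, 0.75]]
(I − A)⁻¹ = adj(I−A) / det(I−A) ≈
  [   1.3904     0.2139]
  [   0.4278     1.6043]
Δx = (I − A)⁻¹ Δd with Δd having +30 in the Brewing component and 0 elsewhere.
So Δx_G = L_GB · (+30), where L_GB = adj(I−A)_GB / det(I−A) = 0.10 / 0.4675.
Δx_G = 0.10 × (+30) / 0.4675 = 3.00 / 0.4675 ≈ 6.417.

Δx_G = 6.417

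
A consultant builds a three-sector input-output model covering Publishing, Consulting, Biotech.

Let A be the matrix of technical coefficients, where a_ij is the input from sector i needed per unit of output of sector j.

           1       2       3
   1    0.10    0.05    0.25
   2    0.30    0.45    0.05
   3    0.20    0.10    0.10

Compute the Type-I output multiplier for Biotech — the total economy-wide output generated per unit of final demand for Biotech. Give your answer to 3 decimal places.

m_3 = 1.888

I − A =
  [   0.90    -0.05    -0.25]
  [  -0.30     0.55    -0.05]
  [  -0.20    -0.10     0.90]
Cofactors of I−A, C_ij = (−1)^(i+j)·(minor ij) (rows/columns in the sector order above):
  C_11 = (0.55)(0.90) − (-0.05)(-0.10) = 0.4900
  C_12 = −[(-0.30)(0.90) − (-0.05)(-0.20)] = 0.2800
  C_13 = (-0.30)(-0.10) − (0.55)(-0.20) = 0.1400
  C_21 = −[(-0.05)(0.90) − (-0.25)(-0.10)] = 0.0700
  C_22 = (0.90)(0.90) − (-0.25)(-0.20) = 0.7600
  C_23 = −[(0.90)(-0.10) − (-0.05)(-0.20)] = 0.1000
  C_31 = (-0.05)(-0.05) − (-0.25)(0.55) = 0.1400
  C_32 = −[(0.90)(-0.05) − (-0.25)(-0.30)] = 0.1200
  C_33 = (0.90)(0.55) − (-0.05)(-0.30) = 0.4800
det(I−A) = Σ_j (I−A)_1j·C_1j = (0.90)(0.4900) + (-0.05)(0.2800) + (-0.25)(0.1400) = 0.3920
adj(I−A) = Cᵀ =
  [ 0.4900   0.0700   0.1400]
  [ 0.2800   0.7600   0.1200]
  [ 0.1400   0.1000   0.4800]
(I − A)⁻¹ = adj(I−A) / det(I−A) ≈
  [   1.2500     0.1786     0.3571]
  [   0.7143     1.9388     0.3061]
  [   0.3571     0.2551     1.2245]
The output multiplier for sector j is the column-j sum of the Leontief inverse (I − A)⁻¹ = adj(I−A) / det(I−A).
Column 3 of adj(I−A): (0.1400, 0.1200, 0.4800); det(I−A) = 0.3920.
m_3 = (0.1400 + 0.1200 + 0.4800) / 0.3920 = 0.74 / 0.3920 ≈ 1.888.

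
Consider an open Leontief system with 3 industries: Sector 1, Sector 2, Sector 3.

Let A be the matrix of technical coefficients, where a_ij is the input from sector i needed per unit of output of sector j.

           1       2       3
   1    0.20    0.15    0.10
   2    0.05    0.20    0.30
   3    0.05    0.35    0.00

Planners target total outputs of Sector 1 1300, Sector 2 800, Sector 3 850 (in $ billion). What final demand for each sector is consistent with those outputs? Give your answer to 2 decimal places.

I − A =
  [   0.80    -0.15    -0.10]
  [  -0.05     0.80    -0.30]
  [  -0.05    -0.35     1.00]
d = (I − A) x:
  d_1 = (+0.80)·1300 + (-0.15)·800 + (-0.10)·850 = 835.00
  d_2 = (-0.05)·1300 + (+0.80)·800 + (-0.30)·850 = 320.00
  d_3 = (-0.05)·1300 + (-0.35)·800 + (+1.00)·850 = 505.00

d_1 = 835.00, d_2 = 320.00, d_3 = 505.00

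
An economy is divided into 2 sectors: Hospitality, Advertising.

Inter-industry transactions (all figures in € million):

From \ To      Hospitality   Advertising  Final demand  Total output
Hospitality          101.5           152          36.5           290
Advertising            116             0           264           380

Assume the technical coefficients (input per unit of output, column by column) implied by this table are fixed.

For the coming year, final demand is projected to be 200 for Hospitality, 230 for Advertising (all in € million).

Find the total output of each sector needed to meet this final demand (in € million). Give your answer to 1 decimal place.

Technical coefficients a_ij = z_ij / X_j:
  a_HH = 101.5/290 = 0.35, a_AH = 116/290 = 0.40
  a_HA = 152/380 = 0.40, a_AA = 0/380 = 0.00
I − A =
  [   0.65    -0.40]
  [  -0.40     1.00]
det(I−A) = (0.65)(1.00) − (-0.40)(-0.40) = 0.4900
adj(I−A) = [[1.00, 0.40], [0.40, 0.65]]
(I − A)⁻¹ = adj(I−A) / det(I−A) ≈
  [   2.0408     0.8163]
  [   0.8163     1.3265]
x = (I − A)⁻¹ d = adj(I−A)·d / det(I−A), with det(I−A) = 0.4900:
  x_H = (1.00·200 + 0.40·230) / 0.4900 = 292.00 / 0.4900 ≈ 595.9
  x_A = (0.40·200 + 0.65·230) / 0.4900 = 229.50 / 0.4900 ≈ 468.4

x_H = 595.9, x_A = 468.4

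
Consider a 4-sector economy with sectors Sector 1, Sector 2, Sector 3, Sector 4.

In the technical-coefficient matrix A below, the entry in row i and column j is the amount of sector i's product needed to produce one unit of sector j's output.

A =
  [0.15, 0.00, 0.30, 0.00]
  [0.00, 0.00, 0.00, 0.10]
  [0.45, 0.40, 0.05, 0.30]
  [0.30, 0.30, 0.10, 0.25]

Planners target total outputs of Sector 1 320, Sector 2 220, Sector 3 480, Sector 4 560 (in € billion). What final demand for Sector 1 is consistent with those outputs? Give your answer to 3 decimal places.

I − A =
  [   0.85     0.00    -0.30     0.00]
  [   0.00     1.00     0.00    -0.10]
  [  -0.45    -0.40     0.95    -0.30]
  [  -0.30    -0.30    -0.10     0.75]
d = (I − A) x:
  d_1 = (+0.85)·320 + (+0.00)·220 + (-0.30)·480 + (+0.00)·560 = 128.000
  d_2 = (+0.00)·320 + (+1.00)·220 + (+0.00)·480 + (-0.10)·560 = 164.000
  d_3 = (-0.45)·320 + (-0.40)·220 + (+0.95)·480 + (-0.30)·560 = 56.000
  d_4 = (-0.30)·320 + (-0.30)·220 + (-0.10)·480 + (+0.75)·560 = 210.000

d_1 = 128.000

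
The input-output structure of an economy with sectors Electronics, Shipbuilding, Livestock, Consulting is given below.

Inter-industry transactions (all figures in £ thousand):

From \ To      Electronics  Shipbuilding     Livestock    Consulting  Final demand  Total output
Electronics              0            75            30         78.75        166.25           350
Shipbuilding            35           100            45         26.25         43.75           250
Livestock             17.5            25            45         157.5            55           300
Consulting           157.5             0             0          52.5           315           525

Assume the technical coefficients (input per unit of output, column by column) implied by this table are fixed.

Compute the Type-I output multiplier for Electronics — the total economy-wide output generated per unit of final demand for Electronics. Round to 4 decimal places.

m_E = 2.5046

Technical coefficients a_ij = z_ij / X_j:
  a_EE = 0/350 = 0.00, a_SE = 35/350 = 0.10, a_LE = 17.5/350 = 0.05, a_CE = 157.5/350 = 0.45
  a_ES = 75/250 = 0.30, a_SS = 100/250 = 0.40, a_LS = 25/250 = 0.10, a_CS = 0/250 = 0.00
  a_EL = 30/300 = 0.10, a_SL = 45/300 = 0.15, a_LL = 45/300 = 0.15, a_CL = 0/300 = 0.00
  a_EC = 78.75/525 = 0.15, a_SC = 26.25/525 = 0.05, a_LC = 157.5/525 = 0.30, a_CC = 52.5/525 = 0.10
I − A =
  [   1.00    -0.30    -0.10    -0.15]
  [  -0.10     0.60    -0.15    -0.05]
  [  -0.05    -0.10     0.85    -0.30]
  [  -0.45     0.00     0.00     0.90]
Compute the cofactors C_ij = (−1)^(i+j)·(3×3 minor ij) of I−A; the adjugate is their transpose:
adj(I−A) = Cᵀ =
  [ 0.445500   0.238500   0.094500   0.119000]
  [ 0.122625   0.689625   0.136125   0.104125]
  [ 0.119250   0.137250   0.465750   0.182750]
  [ 0.222750   0.119250   0.047250   0.463250]
det(I−A) = Σ_j (I−A)_1j·C_1j = (1.00)(0.445500) + (-0.30)(0.122625) + (-0.10)(0.119250) + (-0.15)(0.222750) = 0.363375
(I − A)⁻¹ = adj(I−A) / det(I−A) ≈
  [   1.22601     0.65635     0.26006     0.32749]
  [   0.33746     1.89783     0.37461     0.28655]
  [   0.32817     0.37771     1.28173     0.50292]
  [   0.61300     0.32817     0.13003     1.27485]
The output multiplier for sector j is the column-j sum of the Leontief inverse (I − A)⁻¹ = adj(I−A) / det(I−A).
Column E of adj(I−A): (0.445500, 0.122625, 0.119250, 0.222750); det(I−A) = 0.363375.
m_E = (0.445500 + 0.122625 + 0.119250 + 0.222750) / 0.363375 = 0.910125 / 0.363375 ≈ 2.5046.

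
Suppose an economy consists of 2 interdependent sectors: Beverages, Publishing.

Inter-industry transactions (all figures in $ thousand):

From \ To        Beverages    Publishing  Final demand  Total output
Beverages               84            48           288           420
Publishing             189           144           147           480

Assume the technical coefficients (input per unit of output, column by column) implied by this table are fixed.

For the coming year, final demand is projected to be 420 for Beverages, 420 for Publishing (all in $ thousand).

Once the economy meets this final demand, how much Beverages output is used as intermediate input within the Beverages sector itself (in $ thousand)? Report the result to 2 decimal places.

Technical coefficients a_ij = z_ij / X_j:
  a_11 = 84/420 = 0.20, a_21 = 189/420 = 0.45
  a_12 = 48/480 = 0.10, a_22 = 144/480 = 0.30
I − A =
  [   0.80    -0.10]
  [  -0.45     0.70]
det(I−A) = (0.80)(0.70) − (-0.10)(-0.45) = 0.5150
adj(I−A) = [[0.70, 0.10], [0.45, 0.80]]
(I − A)⁻¹ = adj(I−A) / det(I−A) ≈
  [   1.3592     0.1942]
  [   0.8738     1.5534]
First solve x = (I − A)⁻¹ d = adj(I−A)·d / det(I−A); in particular x_1 = (0.70·420 + 0.10·420) / 0.5150 = 336.00 / 0.5150 ≈ 652.4272.
Intermediate flow from 1 to 1: z_11 = a_11 · x_1 = 0.20 × 336.00 / 0.5150 = 67.20 / 0.5150 ≈ 130.49.

z_11 = 130.49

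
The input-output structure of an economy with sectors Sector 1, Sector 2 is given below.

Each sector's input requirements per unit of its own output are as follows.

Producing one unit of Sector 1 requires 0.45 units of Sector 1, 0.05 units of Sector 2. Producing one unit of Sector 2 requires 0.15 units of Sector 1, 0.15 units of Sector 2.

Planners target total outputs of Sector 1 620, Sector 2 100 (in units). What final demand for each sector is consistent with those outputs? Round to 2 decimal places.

I − A =
  [   0.55    -0.15]
  [  -0.05     0.85]
d = (I − A) x:
  d_1 = (+0.55)·620 + (-0.15)·100 = 326.00
  d_2 = (-0.05)·620 + (+0.85)·100 = 54.00

d_1 = 326.00, d_2 = 54.00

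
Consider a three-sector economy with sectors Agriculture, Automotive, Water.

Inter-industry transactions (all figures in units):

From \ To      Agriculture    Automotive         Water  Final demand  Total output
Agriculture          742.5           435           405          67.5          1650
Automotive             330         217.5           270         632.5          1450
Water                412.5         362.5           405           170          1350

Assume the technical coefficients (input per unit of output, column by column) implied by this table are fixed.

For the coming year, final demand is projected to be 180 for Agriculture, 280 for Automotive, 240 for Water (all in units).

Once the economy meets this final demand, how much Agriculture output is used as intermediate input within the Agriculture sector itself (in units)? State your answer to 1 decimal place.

Technical coefficients a_ij = z_ij / X_j:
  a_11 = 742.5/1650 = 0.45, a_21 = 330/1650 = 0.20, a_31 = 412.5/1650 = 0.25
  a_12 = 435/1450 = 0.30, a_22 = 217.5/1450 = 0.15, a_32 = 362.5/1450 = 0.25
  a_13 = 405/1350 = 0.30, a_23 = 270/1350 = 0.20, a_33 = 405/1350 = 0.30
I − A =
  [   0.55    -0.30    -0.30]
  [  -0.20     0.85    -0.20]
  [  -0.25    -0.25     0.70]
Cofactors of I−A, C_ij = (−1)^(i+j)·(minor ij) (rows/columns in the sector order above):
  C_11 = (0.85)(0.70) − (-0.20)(-0.25) = 0.5450
  C_12 = −[(-0.20)(0.70) − (-0.20)(-0.25)] = 0.1900
  C_13 = (-0.20)(-0.25) − (0.85)(-0.25) = 0.2625
  C_21 = −[(-0.30)(0.70) − (-0.30)(-0.25)] = 0.2850
  C_22 = (0.55)(0.70) − (-0.30)(-0.25) = 0.3100
  C_23 = −[(0.55)(-0.25) − (-0.30)(-0.25)] = 0.2125
  C_31 = (-0.30)(-0.20) − (-0.30)(0.85) = 0.3150
  C_32 = −[(0.55)(-0.20) − (-0.30)(-0.20)] = 0.1700
  C_33 = (0.55)(0.85) − (-0.30)(-0.20) = 0.4075
det(I−A) = Σ_j (I−A)_1j·C_1j = (0.55)(0.5450) + (-0.30)(0.1900) + (-0.30)(0.2625) = 0.1640
adj(I−A) = Cᵀ =
  [ 0.5450   0.2850   0.3150]
  [ 0.1900   0.3100   0.1700]
  [ 0.2625   0.2125   0.4075]
(I − A)⁻¹ = adj(I−A) / det(I−A) ≈
  [   3.3232     1.7378     1.9207]
  [   1.1585     1.8902     1.0366]
  [   1.6006     1.2957     2.4848]
First solve x = (I − A)⁻¹ d = adj(I−A)·d / det(I−A); in particular x_1 = (0.5450·180 + 0.2850·280 + 0.3150·240) / 0.1640 = 253.50 / 0.1640 ≈ 1545.732.
Intermediate flow from 1 to 1: z_11 = a_11 · x_1 = 0.45 × 253.50 / 0.1640 = 114.075 / 0.1640 ≈ 695.6.

z_11 = 695.6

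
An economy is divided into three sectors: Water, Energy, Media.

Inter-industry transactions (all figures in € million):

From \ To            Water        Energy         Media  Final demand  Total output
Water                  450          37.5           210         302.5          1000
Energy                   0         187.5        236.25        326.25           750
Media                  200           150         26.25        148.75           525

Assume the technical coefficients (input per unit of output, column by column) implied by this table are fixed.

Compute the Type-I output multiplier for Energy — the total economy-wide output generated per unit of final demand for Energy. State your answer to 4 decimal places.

Technical coefficients a_ij = z_ij / X_j:
  a_11 = 450/1000 = 0.45, a_21 = 0/1000 = 0.00, a_31 = 200/1000 = 0.20
  a_12 = 37.5/750 = 0.05, a_22 = 187.5/750 = 0.25, a_32 = 150/750 = 0.20
  a_13 = 210/525 = 0.40, a_23 = 236.25/525 = 0.45, a_33 = 26.25/525 = 0.05
I − A =
  [   0.55    -0.05    -0.40]
  [   0.00     0.75    -0.45]
  [  -0.20    -0.20     0.95]
Cofactors of I−A, C_ij = (−1)^(i+j)·(minor ij) (rows/columns in the sector order above):
  C_11 = (0.75)(0.95) − (-0.45)(-0.20) = 0.6225
  C_12 = −[(0.00)(0.95) − (-0.45)(-0.20)] = 0.0900
  C_13 = (0.00)(-0.20) − (0.75)(-0.20) = 0.1500
  C_21 = −[(-0.05)(0.95) − (-0.40)(-0.20)] = 0.1275
  C_22 = (0.55)(0.95) − (-0.40)(-0.20) = 0.4425
  C_23 = −[(0.55)(-0.20) − (-0.05)(-0.20)] = 0.1200
  C_31 = (-0.05)(-0.45) − (-0.40)(0.75) = 0.3225
  C_32 = −[(0.55)(-0.45) − (-0.40)(0.00)] = 0.2475
  C_33 = (0.55)(0.75) − (-0.05)(0.00) = 0.4125
det(I−A) = Σ_j (I−A)_1j·C_1j = (0.55)(0.6225) + (-0.05)(0.0900) + (-0.40)(0.1500) = 0.277875
adj(I−A) = Cᵀ =
  [ 0.6225   0.1275   0.3225]
  [ 0.0900   0.4425   0.2475]
  [ 0.1500   0.1200   0.4125]
(I − A)⁻¹ = adj(I−A) / det(I−A) ≈
  [   2.24022     0.45884     1.16059]
  [   0.32389     1.59244     0.89069]
  [   0.53981     0.43185     1.48448]
The output multiplier for sector j is the column-j sum of the Leontief inverse (I − A)⁻¹ = adj(I−A) / det(I−A).
Column 2 of adj(I−A): (0.1275, 0.4425, 0.1200); det(I−A) = 0.277875.
m_2 = (0.1275 + 0.4425 + 0.1200) / 0.277875 = 0.69 / 0.277875 ≈ 2.4831.

m_2 = 2.4831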